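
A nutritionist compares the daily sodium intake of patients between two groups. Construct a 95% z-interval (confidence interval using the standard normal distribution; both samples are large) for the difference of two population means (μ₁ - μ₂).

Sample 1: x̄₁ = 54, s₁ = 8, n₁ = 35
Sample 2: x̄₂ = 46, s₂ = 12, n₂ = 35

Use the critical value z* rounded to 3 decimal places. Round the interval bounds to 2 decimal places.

Both samples are large (n₁ = 35 ≥ 30, n₂ = 35 ≥ 30), so a z-interval for the difference of means applies.

Point estimate: x̄₁ - x̄₂ = 54 - 46 = 8

Standard error: SE = √(s₁²/n₁ + s₂²/n₂)
= √(8²/35 + 12²/35)
= √(1.828571 + 4.114286)
= 2.437798

For 95% confidence, z* = 1.96 (from standard normal table)
Margin of error: E = z* × SE = 1.96 × 2.437798 = 4.7781

Z-interval: (x̄₁ - x̄₂) ± E = 8 ± 4.7781 = (3.2219, 12.7781)

Rounded to 2 decimal places:

(3.22, 12.78)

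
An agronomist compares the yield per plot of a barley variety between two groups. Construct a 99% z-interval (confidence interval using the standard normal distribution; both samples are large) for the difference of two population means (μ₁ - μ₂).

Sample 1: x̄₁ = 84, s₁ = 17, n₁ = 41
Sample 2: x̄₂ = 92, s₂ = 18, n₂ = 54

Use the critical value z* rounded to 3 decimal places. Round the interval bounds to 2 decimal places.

Both samples are large (n₁ = 41 ≥ 30, n₂ = 54 ≥ 30), so a z-interval for the difference of means applies.

Point estimate: x̄₁ - x̄₂ = 84 - 92 = -8

Standard error: SE = √(s₁²/n₁ + s₂²/n₂)
= √(17²/41 + 18²/54)
= √(7.048780 + 6.000000)
= 3.612310

For 99% confidence, z* = 2.576 (from standard normal table)
Margin of error: E = z* × SE = 2.576 × 3.612310 = 9.3053

Z-interval: (x̄₁ - x̄₂) ± E = -8 ± 9.3053 = (-17.3053, 1.3053)

Rounded to 2 decimal places:

(-17.31, 1.31)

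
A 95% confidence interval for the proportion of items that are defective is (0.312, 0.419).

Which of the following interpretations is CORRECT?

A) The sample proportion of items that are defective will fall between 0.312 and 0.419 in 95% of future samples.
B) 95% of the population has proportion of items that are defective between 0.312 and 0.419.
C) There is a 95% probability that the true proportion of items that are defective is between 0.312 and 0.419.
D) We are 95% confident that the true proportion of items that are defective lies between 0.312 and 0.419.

A confidence interval represents our confidence in the procedure, not a probability statement about the parameter.

Key concept: If we repeated this sampling process many times and computed a 95% CI each time, about 95% of those intervals would contain the true population parameter.

For this specific interval (0.312, 0.419):
- Midpoint (point estimate): 0.3655
- Margin of error: 0.0535

The correct interpretation is the one stating confidence that the true parameter lies in the interval — option D.

D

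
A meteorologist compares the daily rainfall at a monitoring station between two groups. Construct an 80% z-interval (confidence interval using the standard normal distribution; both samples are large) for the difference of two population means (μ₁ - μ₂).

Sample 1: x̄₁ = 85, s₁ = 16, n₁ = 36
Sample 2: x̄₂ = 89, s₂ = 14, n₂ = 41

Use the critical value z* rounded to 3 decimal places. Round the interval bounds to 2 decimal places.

Both samples are large (n₁ = 36 ≥ 30, n₂ = 41 ≥ 30), so a z-interval for the difference of means applies.

Point estimate: x̄₁ - x̄₂ = 85 - 89 = -4

Standard error: SE = √(s₁²/n₁ + s₂²/n₂)
= √(16²/36 + 14²/41)
= √(7.111111 + 4.780488)
= 3.448420

For 80% confidence, z* = 1.282 (from standard normal table)
Margin of error: E = z* × SE = 1.282 × 3.448420 = 4.4209

Z-interval: (x̄₁ - x̄₂) ± E = -4 ± 4.4209 = (-8.4209, 0.4209)

Rounded to 2 decimal places:

(-8.42, 0.42)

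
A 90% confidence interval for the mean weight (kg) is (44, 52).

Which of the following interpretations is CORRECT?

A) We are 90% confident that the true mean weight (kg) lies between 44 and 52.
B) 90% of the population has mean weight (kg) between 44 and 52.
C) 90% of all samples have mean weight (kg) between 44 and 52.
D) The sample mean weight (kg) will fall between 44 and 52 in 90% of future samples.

A confidence interval represents our confidence in the procedure, not a probability statement about the parameter.

Key concept: If we repeated this sampling process many times and computed a 90% CI each time, about 90% of those intervals would contain the true population parameter.

For this specific interval (44, 52):
- Midpoint (point estimate): 48
- Margin of error: 4

The correct interpretation is the one stating confidence that the true parameter lies in the interval — option A.

A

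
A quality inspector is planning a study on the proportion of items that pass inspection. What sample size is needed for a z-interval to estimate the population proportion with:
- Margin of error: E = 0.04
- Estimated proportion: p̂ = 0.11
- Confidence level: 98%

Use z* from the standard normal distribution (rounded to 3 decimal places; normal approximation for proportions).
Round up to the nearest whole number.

Using z* for proportion z-interval (normal approximation).

For 98% confidence, z* = 2.326 (from standard normal table)

Sample size formula for proportion z-interval: n = z*²p̂(1-p̂)/E²

n = 2.326² × 0.11 × 0.89 / 0.04²
  = 5.410276 × 0.0979 / 0.0016
  = 331.0413

Round up to the nearest whole number: n = 332

332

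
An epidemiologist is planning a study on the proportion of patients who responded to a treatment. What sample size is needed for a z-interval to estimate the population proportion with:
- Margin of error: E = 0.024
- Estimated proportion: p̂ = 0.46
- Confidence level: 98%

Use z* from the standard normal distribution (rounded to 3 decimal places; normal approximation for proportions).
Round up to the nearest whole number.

Using z* for proportion z-interval (normal approximation).

For 98% confidence, z* = 2.326 (from standard normal table)

Sample size formula for proportion z-interval: n = z*²p̂(1-p̂)/E²

n = 2.326² × 0.46 × 0.54 / 0.024²
  = 5.410276 × 0.2484 / 0.000576
  = 2333.1815

Round up to the nearest whole number: n = 2334

2334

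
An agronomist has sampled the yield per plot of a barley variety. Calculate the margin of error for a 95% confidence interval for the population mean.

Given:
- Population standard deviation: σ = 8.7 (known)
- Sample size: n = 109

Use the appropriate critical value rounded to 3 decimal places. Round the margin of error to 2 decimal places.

The population standard deviation σ is known, so use the z-interval margin of error formula.

For 95% confidence, z* = 1.96 (from standard normal table)

Margin of error formula for z-interval: E = z* × σ/√n

E = 1.96 × 8.7/√109
  = 1.96 × 0.833309
  = 1.6333

Rounded to 2 decimal places:

1.63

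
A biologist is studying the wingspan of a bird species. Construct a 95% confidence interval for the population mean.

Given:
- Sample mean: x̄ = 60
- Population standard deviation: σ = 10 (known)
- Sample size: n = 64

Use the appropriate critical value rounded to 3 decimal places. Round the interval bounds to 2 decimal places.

The population standard deviation σ is known, so use a z-interval (standard normal critical value).

For 95% confidence, z* = 1.96 (from standard normal table)

Standard error: SE = σ/√n = 10/√64 = 1.250000

Margin of error: E = z* × SE = 1.96 × 1.250000 = 2.4500

Z-interval: x̄ ± E = 60 ± 2.4500 = (57.5500, 62.4500)

Rounded to 2 decimal places:

(57.55, 62.45)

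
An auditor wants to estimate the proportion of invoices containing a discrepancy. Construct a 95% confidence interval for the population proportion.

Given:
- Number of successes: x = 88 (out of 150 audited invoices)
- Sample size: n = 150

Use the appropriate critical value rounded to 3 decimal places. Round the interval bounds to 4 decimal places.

Sample proportion: p̂ = 88/150 = 0.586667

Check conditions for normal approximation:
  np̂ = 88 ≥ 10 ✓
  n(1-p̂) = 62 ≥ 10 ✓

The sample is large enough, so use a z-interval (normal approximation) for the proportion.

For 95% confidence, z* = 1.96 (from standard normal table)

Standard error: SE = √(p̂(1-p̂)/n) = √(0.586667×0.413333/150) = 0.04020687

Margin of error: E = z* × SE = 1.96 × 0.04020687 = 0.078805

Z-interval: p̂ ± E = 0.586667 ± 0.078805 = (0.507861, 0.665472)

Rounded to 4 decimal places:

(0.5079, 0.6655)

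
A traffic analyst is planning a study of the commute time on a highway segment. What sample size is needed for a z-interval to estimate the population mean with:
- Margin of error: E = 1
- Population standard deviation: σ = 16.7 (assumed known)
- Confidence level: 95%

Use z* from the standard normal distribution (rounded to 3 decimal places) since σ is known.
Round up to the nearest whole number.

Using z* since population σ is known (z-interval formula).

For 95% confidence, z* = 1.96 (from standard normal table)

Sample size formula for z-interval: n = (z*σ/E)²

n = (1.96 × 16.7 / 1)²
  = (32.732000)²
  = 1071.3838

Round up to the nearest whole number: n = 1072

1072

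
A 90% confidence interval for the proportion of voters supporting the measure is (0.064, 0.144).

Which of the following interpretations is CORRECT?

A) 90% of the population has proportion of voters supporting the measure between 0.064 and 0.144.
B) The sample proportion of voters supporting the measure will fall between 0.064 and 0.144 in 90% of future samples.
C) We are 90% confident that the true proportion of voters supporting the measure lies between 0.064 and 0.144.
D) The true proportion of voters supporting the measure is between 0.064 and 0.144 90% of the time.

A confidence interval represents our confidence in the procedure, not a probability statement about the parameter.

Key concept: If we repeated this sampling process many times and computed a 90% CI each time, about 90% of those intervals would contain the true population parameter.

For this specific interval (0.064, 0.144):
- Midpoint (point estimate): 0.104
- Margin of error: 0.04

The correct interpretation is the one stating confidence that the true parameter lies in the interval — option C.

C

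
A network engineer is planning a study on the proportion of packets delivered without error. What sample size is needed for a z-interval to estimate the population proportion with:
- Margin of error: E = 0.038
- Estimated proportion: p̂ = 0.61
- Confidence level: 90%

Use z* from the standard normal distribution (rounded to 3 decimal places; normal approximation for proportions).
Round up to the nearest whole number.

Using z* for proportion z-interval (normal approximation).

For 90% confidence, z* = 1.645 (from standard normal table)

Sample size formula for proportion z-interval: n = z*²p̂(1-p̂)/E²

n = 1.645² × 0.61 × 0.39 / 0.038²
  = 2.706025 × 0.2379 / 0.001444
  = 445.8195

Round up to the nearest whole number: n = 446

446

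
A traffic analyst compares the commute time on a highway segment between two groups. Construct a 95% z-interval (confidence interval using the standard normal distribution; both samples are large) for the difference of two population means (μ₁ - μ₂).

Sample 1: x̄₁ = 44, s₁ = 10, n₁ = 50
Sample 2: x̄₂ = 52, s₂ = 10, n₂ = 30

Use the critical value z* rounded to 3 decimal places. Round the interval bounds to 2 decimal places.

Both samples are large (n₁ = 50 ≥ 30, n₂ = 30 ≥ 30), so a z-interval for the difference of means applies.

Point estimate: x̄₁ - x̄₂ = 44 - 52 = -8

Standard error: SE = √(s₁²/n₁ + s₂²/n₂)
= √(10²/50 + 10²/30)
= √(2.000000 + 3.333333)
= 2.309401

For 95% confidence, z* = 1.96 (from standard normal table)
Margin of error: E = z* × SE = 1.96 × 2.309401 = 4.5264

Z-interval: (x̄₁ - x̄₂) ± E = -8 ± 4.5264 = (-12.5264, -3.4736)

Rounded to 2 decimal places:

(-12.53, -3.47)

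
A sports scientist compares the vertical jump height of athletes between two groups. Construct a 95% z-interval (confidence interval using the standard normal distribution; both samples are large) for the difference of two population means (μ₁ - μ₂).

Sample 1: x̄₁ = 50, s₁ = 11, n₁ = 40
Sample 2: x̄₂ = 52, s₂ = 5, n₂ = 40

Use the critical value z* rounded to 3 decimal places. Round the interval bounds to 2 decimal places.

Both samples are large (n₁ = 40 ≥ 30, n₂ = 40 ≥ 30), so a z-interval for the difference of means applies.

Point estimate: x̄₁ - x̄₂ = 50 - 52 = -2

Standard error: SE = √(s₁²/n₁ + s₂²/n₂)
= √(11²/40 + 5²/40)
= √(3.025000 + 0.625000)
= 1.910497

For 95% confidence, z* = 1.96 (from standard normal table)
Margin of error: E = z* × SE = 1.96 × 1.910497 = 3.7446

Z-interval: (x̄₁ - x̄₂) ± E = -2 ± 3.7446 = (-5.7446, 1.7446)

Rounded to 2 decimal places:

(-5.74, 1.74)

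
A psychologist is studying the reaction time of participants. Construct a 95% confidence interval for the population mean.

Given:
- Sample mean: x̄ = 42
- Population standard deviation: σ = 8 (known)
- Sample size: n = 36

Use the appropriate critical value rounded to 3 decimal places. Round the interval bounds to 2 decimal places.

The population standard deviation σ is known, so use a z-interval (standard normal critical value).

For 95% confidence, z* = 1.96 (from standard normal table)

Standard error: SE = σ/√n = 8/√36 = 1.333333

Margin of error: E = z* × SE = 1.96 × 1.333333 = 2.6133

Z-interval: x̄ ± E = 42 ± 2.6133 = (39.3867, 44.6133)

Rounded to 2 decimal places:

(39.39, 44.61)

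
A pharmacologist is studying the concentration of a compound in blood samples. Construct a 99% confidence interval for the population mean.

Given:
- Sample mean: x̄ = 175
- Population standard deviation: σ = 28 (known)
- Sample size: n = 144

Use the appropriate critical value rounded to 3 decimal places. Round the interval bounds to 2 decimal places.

The population standard deviation σ is known, so use a z-interval (standard normal critical value).

For 99% confidence, z* = 2.576 (from standard normal table)

Standard error: SE = σ/√n = 28/√144 = 2.333333

Margin of error: E = z* × SE = 2.576 × 2.333333 = 6.0107

Z-interval: x̄ ± E = 175 ± 6.0107 = (168.9893, 181.0107)

Rounded to 2 decimal places:

(168.99, 181.01)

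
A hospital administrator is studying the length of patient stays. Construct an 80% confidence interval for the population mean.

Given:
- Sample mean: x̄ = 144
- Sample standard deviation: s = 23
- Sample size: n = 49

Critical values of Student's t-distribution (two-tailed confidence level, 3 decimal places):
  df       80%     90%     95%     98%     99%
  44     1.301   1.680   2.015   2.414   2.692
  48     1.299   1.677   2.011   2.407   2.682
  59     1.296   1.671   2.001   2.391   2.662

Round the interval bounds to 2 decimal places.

The population standard deviation σ is unknown (only the sample standard deviation s is given), so use a t-interval with df = n - 1 = 49 - 1 = 48.

For 80% confidence with df = 48, t* = 1.299 (from t-table)

Standard error: SE = s/√n = 23/√49 = 3.285714

Margin of error: E = t* × SE = 1.299 × 3.285714 = 4.2681

T-interval: x̄ ± E = 144 ± 4.2681 = (139.7319, 148.2681)

Rounded to 2 decimal places:

(139.73, 148.27)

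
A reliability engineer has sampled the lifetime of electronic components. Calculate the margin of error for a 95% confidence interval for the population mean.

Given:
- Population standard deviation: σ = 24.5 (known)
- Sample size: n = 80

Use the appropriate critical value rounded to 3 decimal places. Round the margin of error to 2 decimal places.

The population standard deviation σ is known, so use the z-interval margin of error formula.

For 95% confidence, z* = 1.96 (from standard normal table)

Margin of error formula for z-interval: E = z* × σ/√n

E = 1.96 × 24.5/√80
  = 1.96 × 2.739183
  = 5.3688

Rounded to 2 decimal places:

5.37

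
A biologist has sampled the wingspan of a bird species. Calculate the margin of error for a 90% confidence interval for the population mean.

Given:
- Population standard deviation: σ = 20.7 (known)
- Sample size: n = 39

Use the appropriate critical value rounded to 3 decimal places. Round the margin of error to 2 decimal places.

The population standard deviation σ is known, so use the z-interval margin of error formula.

For 90% confidence, z* = 1.645 (from standard normal table)

Margin of error formula for z-interval: E = z* × σ/√n

E = 1.645 × 20.7/√39
  = 1.645 × 3.314653
  = 5.4526

Rounded to 2 decimal places:

5.45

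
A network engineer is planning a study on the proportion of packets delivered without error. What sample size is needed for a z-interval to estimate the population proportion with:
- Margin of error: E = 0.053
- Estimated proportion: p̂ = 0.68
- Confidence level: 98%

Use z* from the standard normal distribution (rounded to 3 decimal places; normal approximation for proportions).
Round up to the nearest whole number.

Using z* for proportion z-interval (normal approximation).

For 98% confidence, z* = 2.326 (from standard normal table)

Sample size formula for proportion z-interval: n = z*²p̂(1-p̂)/E²

n = 2.326² × 0.68 × 0.32 / 0.053²
  = 5.410276 × 0.2176 / 0.002809
  = 419.1086

Round up to the nearest whole number: n = 420

420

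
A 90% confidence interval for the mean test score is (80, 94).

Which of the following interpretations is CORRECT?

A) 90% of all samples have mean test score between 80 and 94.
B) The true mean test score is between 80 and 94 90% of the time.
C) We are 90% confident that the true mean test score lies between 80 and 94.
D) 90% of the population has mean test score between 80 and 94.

A confidence interval represents our confidence in the procedure, not a probability statement about the parameter.

Key concept: If we repeated this sampling process many times and computed a 90% CI each time, about 90% of those intervals would contain the true population parameter.

For this specific interval (80, 94):
- Midpoint (point estimate): 87
- Margin of error: 7

The correct interpretation is the one stating confidence that the true parameter lies in the interval — option C.

C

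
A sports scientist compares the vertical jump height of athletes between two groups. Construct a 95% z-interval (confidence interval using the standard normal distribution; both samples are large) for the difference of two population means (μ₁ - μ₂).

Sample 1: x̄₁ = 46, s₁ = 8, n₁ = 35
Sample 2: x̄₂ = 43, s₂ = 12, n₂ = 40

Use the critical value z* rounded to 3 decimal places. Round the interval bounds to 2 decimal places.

Both samples are large (n₁ = 35 ≥ 30, n₂ = 40 ≥ 30), so a z-interval for the difference of means applies.

Point estimate: x̄₁ - x̄₂ = 46 - 43 = 3

Standard error: SE = √(s₁²/n₁ + s₂²/n₂)
= √(8²/35 + 12²/40)
= √(1.828571 + 3.600000)
= 2.329929

For 95% confidence, z* = 1.96 (from standard normal table)
Margin of error: E = z* × SE = 1.96 × 2.329929 = 4.5667

Z-interval: (x̄₁ - x̄₂) ± E = 3 ± 4.5667 = (-1.5667, 7.5667)

Rounded to 2 decimal places:

(-1.57, 7.57)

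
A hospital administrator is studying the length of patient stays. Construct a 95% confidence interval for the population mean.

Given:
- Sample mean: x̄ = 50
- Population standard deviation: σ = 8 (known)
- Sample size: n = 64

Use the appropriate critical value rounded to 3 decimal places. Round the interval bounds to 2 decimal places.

The population standard deviation σ is known, so use a z-interval (standard normal critical value).

For 95% confidence, z* = 1.96 (from standard normal table)

Standard error: SE = σ/√n = 8/√64 = 1.000000

Margin of error: E = z* × SE = 1.96 × 1.000000 = 1.9600

Z-interval: x̄ ± E = 50 ± 1.9600 = (48.0400, 51.9600)

Rounded to 2 decimal places:

(48.04, 51.96)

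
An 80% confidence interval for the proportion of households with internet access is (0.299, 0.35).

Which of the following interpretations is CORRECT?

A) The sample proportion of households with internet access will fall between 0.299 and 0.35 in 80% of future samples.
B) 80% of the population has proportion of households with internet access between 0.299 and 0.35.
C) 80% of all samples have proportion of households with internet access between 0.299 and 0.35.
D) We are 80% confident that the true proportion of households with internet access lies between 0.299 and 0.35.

A confidence interval represents our confidence in the procedure, not a probability statement about the parameter.

Key concept: If we repeated this sampling process many times and computed an 80% CI each time, about 80% of those intervals would contain the true population parameter.

For this specific interval (0.299, 0.35):
- Midpoint (point estimate): 0.3245
- Margin of error: 0.0255

The correct interpretation is the one stating confidence that the true parameter lies in the interval — option D.

D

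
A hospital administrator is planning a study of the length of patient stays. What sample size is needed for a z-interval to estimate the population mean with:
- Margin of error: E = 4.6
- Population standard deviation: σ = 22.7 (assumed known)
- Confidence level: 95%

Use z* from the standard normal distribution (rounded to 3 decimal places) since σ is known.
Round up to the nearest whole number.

Using z* since population σ is known (z-interval formula).

For 95% confidence, z* = 1.96 (from standard normal table)

Sample size formula for z-interval: n = (z*σ/E)²

n = (1.96 × 22.7 / 4.6)²
  = (9.672174)²
  = 93.5509

Round up to the nearest whole number: n = 94

94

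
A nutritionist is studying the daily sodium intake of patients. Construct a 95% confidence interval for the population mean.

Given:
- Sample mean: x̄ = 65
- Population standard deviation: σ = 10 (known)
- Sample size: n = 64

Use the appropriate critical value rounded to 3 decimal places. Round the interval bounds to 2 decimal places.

The population standard deviation σ is known, so use a z-interval (standard normal critical value).

For 95% confidence, z* = 1.96 (from standard normal table)

Standard error: SE = σ/√n = 10/√64 = 1.250000

Margin of error: E = z* × SE = 1.96 × 1.250000 = 2.4500

Z-interval: x̄ ± E = 65 ± 2.4500 = (62.5500, 67.4500)

Rounded to 2 decimal places:

(62.55, 67.45)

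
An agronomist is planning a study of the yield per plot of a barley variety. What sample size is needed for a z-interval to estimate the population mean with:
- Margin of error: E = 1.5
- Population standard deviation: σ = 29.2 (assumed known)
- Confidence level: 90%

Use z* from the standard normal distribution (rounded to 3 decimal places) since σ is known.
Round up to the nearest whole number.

Using z* since population σ is known (z-interval formula).

For 90% confidence, z* = 1.645 (from standard normal table)

Sample size formula for z-interval: n = (z*σ/E)²

n = (1.645 × 29.2 / 1.5)²
  = (32.022667)²
  = 1025.4512

Round up to the nearest whole number: n = 1026

1026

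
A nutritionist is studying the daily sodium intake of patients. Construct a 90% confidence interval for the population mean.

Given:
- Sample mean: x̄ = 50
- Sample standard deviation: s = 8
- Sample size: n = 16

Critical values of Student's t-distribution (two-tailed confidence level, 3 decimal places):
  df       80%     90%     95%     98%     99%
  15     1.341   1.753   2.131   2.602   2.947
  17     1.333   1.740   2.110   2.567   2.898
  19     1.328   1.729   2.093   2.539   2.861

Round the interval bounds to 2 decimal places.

The population standard deviation σ is unknown (only the sample standard deviation s is given), so use a t-interval with df = n - 1 = 16 - 1 = 15.

For 90% confidence with df = 15, t* = 1.753 (from t-table)

Standard error: SE = s/√n = 8/√16 = 2.000000

Margin of error: E = t* × SE = 1.753 × 2.000000 = 3.5060

T-interval: x̄ ± E = 50 ± 3.5060 = (46.4940, 53.5060)

Rounded to 2 decimal places:

(46.49, 53.51)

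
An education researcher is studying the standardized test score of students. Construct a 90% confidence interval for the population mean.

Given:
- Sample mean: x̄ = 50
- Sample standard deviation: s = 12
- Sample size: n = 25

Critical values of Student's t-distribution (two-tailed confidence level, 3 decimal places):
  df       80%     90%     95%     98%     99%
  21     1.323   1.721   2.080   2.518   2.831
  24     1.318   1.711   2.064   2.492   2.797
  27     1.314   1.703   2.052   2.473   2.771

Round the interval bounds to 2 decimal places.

The population standard deviation σ is unknown (only the sample standard deviation s is given), so use a t-interval with df = n - 1 = 25 - 1 = 24.

For 90% confidence with df = 24, t* = 1.711 (from t-table)

Standard error: SE = s/√n = 12/√25 = 2.400000

Margin of error: E = t* × SE = 1.711 × 2.400000 = 4.1064

T-interval: x̄ ± E = 50 ± 4.1064 = (45.8936, 54.1064)

Rounded to 2 decimal places:

(45.89, 54.11)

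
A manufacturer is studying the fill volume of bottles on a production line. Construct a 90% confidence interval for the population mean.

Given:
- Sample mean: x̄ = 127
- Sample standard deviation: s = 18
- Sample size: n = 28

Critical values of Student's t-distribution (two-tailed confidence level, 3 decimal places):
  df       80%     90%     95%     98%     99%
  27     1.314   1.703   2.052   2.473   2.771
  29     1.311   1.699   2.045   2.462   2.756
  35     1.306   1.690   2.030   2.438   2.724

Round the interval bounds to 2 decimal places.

The population standard deviation σ is unknown (only the sample standard deviation s is given), so use a t-interval with df = n - 1 = 28 - 1 = 27.

For 90% confidence with df = 27, t* = 1.703 (from t-table)

Standard error: SE = s/√n = 18/√28 = 3.401680

Margin of error: E = t* × SE = 1.703 × 3.401680 = 5.7931

T-interval: x̄ ± E = 127 ± 5.7931 = (121.2069, 132.7931)

Rounded to 2 decimal places:

(121.21, 132.79)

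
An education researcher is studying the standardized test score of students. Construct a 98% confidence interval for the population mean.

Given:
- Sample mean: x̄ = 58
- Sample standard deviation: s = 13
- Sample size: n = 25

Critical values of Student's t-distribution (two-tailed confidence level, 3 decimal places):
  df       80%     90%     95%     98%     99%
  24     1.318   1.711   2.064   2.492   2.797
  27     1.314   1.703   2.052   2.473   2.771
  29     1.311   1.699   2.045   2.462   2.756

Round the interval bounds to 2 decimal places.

The population standard deviation σ is unknown (only the sample standard deviation s is given), so use a t-interval with df = n - 1 = 25 - 1 = 24.

For 98% confidence with df = 24, t* = 2.492 (from t-table)

Standard error: SE = s/√n = 13/√25 = 2.600000

Margin of error: E = t* × SE = 2.492 × 2.600000 = 6.4792

T-interval: x̄ ± E = 58 ± 6.4792 = (51.5208, 64.4792)

Rounded to 2 decimal places:

(51.52, 64.48)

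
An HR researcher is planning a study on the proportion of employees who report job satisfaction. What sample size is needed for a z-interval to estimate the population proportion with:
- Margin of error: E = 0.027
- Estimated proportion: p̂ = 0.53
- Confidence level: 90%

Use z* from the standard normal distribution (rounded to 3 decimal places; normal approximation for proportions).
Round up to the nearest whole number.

Using z* for proportion z-interval (normal approximation).

For 90% confidence, z* = 1.645 (from standard normal table)

Sample size formula for proportion z-interval: n = z*²p̂(1-p̂)/E²

n = 1.645² × 0.53 × 0.47 / 0.027²
  = 2.706025 × 0.2491 / 0.000729
  = 924.6513

Round up to the nearest whole number: n = 925

925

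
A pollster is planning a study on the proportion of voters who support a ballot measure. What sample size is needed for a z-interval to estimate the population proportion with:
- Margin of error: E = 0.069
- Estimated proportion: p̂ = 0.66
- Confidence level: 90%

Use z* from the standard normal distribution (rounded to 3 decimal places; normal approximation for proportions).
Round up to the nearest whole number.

Using z* for proportion z-interval (normal approximation).

For 90% confidence, z* = 1.645 (from standard normal table)

Sample size formula for proportion z-interval: n = z*²p̂(1-p̂)/E²

n = 1.645² × 0.66 × 0.34 / 0.069²
  = 2.706025 × 0.2244 / 0.004761
  = 127.5430

Round up to the nearest whole number: n = 128

128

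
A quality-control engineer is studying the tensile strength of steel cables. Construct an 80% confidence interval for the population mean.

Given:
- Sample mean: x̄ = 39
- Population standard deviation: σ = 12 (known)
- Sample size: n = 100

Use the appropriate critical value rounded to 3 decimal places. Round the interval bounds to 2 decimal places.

The population standard deviation σ is known, so use a z-interval (standard normal critical value).

For 80% confidence, z* = 1.282 (from standard normal table)

Standard error: SE = σ/√n = 12/√100 = 1.200000

Margin of error: E = z* × SE = 1.282 × 1.200000 = 1.5384

Z-interval: x̄ ± E = 39 ± 1.5384 = (37.4616, 40.5384)

Rounded to 2 decimal places:

(37.46, 40.54)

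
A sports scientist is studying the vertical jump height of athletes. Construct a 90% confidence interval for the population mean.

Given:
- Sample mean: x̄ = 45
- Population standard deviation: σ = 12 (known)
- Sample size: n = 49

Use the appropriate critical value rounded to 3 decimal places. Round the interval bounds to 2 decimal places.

The population standard deviation σ is known, so use a z-interval (standard normal critical value).

For 90% confidence, z* = 1.645 (from standard normal table)

Standard error: SE = σ/√n = 12/√49 = 1.714286

Margin of error: E = z* × SE = 1.645 × 1.714286 = 2.8200

Z-interval: x̄ ± E = 45 ± 2.8200 = (42.1800, 47.8200)

Rounded to 2 decimal places:

(42.18, 47.82)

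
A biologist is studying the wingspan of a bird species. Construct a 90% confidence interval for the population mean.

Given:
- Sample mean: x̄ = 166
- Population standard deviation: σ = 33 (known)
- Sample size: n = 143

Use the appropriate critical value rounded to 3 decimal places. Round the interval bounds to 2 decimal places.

The population standard deviation σ is known, so use a z-interval (standard normal critical value).

For 90% confidence, z* = 1.645 (from standard normal table)

Standard error: SE = σ/√n = 33/√143 = 2.759599

Margin of error: E = z* × SE = 1.645 × 2.759599 = 4.5395

Z-interval: x̄ ± E = 166 ± 4.5395 = (161.4605, 170.5395)

Rounded to 2 decimal places:

(161.46, 170.54)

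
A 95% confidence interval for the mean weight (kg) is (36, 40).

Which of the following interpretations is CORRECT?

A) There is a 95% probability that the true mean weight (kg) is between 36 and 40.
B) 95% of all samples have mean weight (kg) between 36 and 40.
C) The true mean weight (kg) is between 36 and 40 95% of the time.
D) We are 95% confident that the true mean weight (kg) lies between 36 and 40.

A confidence interval represents our confidence in the procedure, not a probability statement about the parameter.

Key concept: If we repeated this sampling process many times and computed a 95% CI each time, about 95% of those intervals would contain the true population parameter.

For this specific interval (36, 40):
- Midpoint (point estimate): 38
- Margin of error: 2

The correct interpretation is the one stating confidence that the true parameter lies in the interval — option D.

D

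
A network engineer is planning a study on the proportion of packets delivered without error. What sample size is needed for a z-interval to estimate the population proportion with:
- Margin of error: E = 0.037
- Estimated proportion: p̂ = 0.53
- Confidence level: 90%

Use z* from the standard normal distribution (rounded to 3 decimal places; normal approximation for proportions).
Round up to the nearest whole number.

Using z* for proportion z-interval (normal approximation).

For 90% confidence, z* = 1.645 (from standard normal table)

Sample size formula for proportion z-interval: n = z*²p̂(1-p̂)/E²

n = 1.645² × 0.53 × 0.47 / 0.037²
  = 2.706025 × 0.2491 / 0.001369
  = 492.3819

Round up to the nearest whole number: n = 493

493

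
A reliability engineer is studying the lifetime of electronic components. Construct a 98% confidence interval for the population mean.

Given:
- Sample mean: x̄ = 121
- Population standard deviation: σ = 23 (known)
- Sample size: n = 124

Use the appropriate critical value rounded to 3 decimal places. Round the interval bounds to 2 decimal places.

The population standard deviation σ is known, so use a z-interval (standard normal critical value).

For 98% confidence, z* = 2.326 (from standard normal table)

Standard error: SE = σ/√n = 23/√124 = 2.065461

Margin of error: E = z* × SE = 2.326 × 2.065461 = 4.8043

Z-interval: x̄ ± E = 121 ± 4.8043 = (116.1957, 125.8043)

Rounded to 2 decimal places:

(116.20, 125.80)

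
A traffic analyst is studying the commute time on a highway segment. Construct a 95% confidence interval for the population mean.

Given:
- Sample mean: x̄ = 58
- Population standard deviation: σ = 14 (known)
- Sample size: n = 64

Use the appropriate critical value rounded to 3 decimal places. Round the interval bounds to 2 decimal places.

The population standard deviation σ is known, so use a z-interval (standard normal critical value).

For 95% confidence, z* = 1.96 (from standard normal table)

Standard error: SE = σ/√n = 14/√64 = 1.750000

Margin of error: E = z* × SE = 1.96 × 1.750000 = 3.4300

Z-interval: x̄ ± E = 58 ± 3.4300 = (54.5700, 61.4300)

Rounded to 2 decimal places:

(54.57, 61.43)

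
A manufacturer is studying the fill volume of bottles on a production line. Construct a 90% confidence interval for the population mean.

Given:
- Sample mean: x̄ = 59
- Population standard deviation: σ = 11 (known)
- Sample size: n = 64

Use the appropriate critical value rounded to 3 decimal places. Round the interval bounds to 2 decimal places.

The population standard deviation σ is known, so use a z-interval (standard normal critical value).

For 90% confidence, z* = 1.645 (from standard normal table)

Standard error: SE = σ/√n = 11/√64 = 1.375000

Margin of error: E = z* × SE = 1.645 × 1.375000 = 2.2619

Z-interval: x̄ ± E = 59 ± 2.2619 = (56.7381, 61.2619)

Rounded to 2 decimal places:

(56.74, 61.26)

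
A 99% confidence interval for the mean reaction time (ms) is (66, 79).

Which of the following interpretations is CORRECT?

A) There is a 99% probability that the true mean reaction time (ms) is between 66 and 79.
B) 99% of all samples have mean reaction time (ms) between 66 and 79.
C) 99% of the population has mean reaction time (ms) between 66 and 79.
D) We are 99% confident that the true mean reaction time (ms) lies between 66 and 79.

A confidence interval represents our confidence in the procedure, not a probability statement about the parameter.

Key concept: If we repeated this sampling process many times and computed a 99% CI each time, about 99% of those intervals would contain the true population parameter.

For this specific interval (66, 79):
- Midpoint (point estimate): 72.5
- Margin of error: 6.5

The correct interpretation is the one stating confidence that the true parameter lies in the interval — option D.

D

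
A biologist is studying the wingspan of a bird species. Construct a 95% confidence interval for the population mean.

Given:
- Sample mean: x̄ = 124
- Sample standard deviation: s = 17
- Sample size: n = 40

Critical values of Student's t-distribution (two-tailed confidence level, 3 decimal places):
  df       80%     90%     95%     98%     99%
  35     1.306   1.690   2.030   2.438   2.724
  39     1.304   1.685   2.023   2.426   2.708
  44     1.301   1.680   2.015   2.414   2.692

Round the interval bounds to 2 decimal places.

The population standard deviation σ is unknown (only the sample standard deviation s is given), so use a t-interval with df = n - 1 = 40 - 1 = 39.

For 95% confidence with df = 39, t* = 2.023 (from t-table)

Standard error: SE = s/√n = 17/√40 = 2.687936

Margin of error: E = t* × SE = 2.023 × 2.687936 = 5.4377

T-interval: x̄ ± E = 124 ± 5.4377 = (118.5623, 129.4377)

Rounded to 2 decimal places:

(118.56, 129.44)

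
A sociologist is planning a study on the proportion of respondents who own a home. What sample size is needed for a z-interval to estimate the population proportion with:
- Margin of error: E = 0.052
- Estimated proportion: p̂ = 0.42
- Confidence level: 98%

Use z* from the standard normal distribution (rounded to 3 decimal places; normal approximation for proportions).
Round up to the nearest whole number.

Using z* for proportion z-interval (normal approximation).

For 98% confidence, z* = 2.326 (from standard normal table)

Sample size formula for proportion z-interval: n = z*²p̂(1-p̂)/E²

n = 2.326² × 0.42 × 0.58 / 0.052²
  = 5.410276 × 0.2436 / 0.002704
  = 487.4050

Round up to the nearest whole number: n = 488

488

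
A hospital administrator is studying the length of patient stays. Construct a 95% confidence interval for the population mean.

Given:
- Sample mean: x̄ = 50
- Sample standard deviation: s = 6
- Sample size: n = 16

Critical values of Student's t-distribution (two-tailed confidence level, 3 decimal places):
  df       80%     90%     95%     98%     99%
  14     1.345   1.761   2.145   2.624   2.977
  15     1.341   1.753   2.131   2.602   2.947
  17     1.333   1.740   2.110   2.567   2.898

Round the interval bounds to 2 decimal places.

The population standard deviation σ is unknown (only the sample standard deviation s is given), so use a t-interval with df = n - 1 = 16 - 1 = 15.

For 95% confidence with df = 15, t* = 2.131 (from t-table)

Standard error: SE = s/√n = 6/√16 = 1.500000

Margin of error: E = t* × SE = 2.131 × 1.500000 = 3.1965

T-interval: x̄ ± E = 50 ± 3.1965 = (46.8035, 53.1965)

Rounded to 2 decimal places:

(46.80, 53.20)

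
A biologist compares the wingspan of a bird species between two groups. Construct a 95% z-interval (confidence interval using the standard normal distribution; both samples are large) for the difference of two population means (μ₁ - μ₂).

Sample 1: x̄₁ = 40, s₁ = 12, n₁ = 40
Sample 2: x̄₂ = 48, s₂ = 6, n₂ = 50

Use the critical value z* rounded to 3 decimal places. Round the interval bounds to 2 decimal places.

Both samples are large (n₁ = 40 ≥ 30, n₂ = 50 ≥ 30), so a z-interval for the difference of means applies.

Point estimate: x̄₁ - x̄₂ = 40 - 48 = -8

Standard error: SE = √(s₁²/n₁ + s₂²/n₂)
= √(12²/40 + 6²/50)
= √(3.600000 + 0.720000)
= 2.078461

For 95% confidence, z* = 1.96 (from standard normal table)
Margin of error: E = z* × SE = 1.96 × 2.078461 = 4.0738

Z-interval: (x̄₁ - x̄₂) ± E = -8 ± 4.0738 = (-12.0738, -3.9262)

Rounded to 2 decimal places:

(-12.07, -3.93)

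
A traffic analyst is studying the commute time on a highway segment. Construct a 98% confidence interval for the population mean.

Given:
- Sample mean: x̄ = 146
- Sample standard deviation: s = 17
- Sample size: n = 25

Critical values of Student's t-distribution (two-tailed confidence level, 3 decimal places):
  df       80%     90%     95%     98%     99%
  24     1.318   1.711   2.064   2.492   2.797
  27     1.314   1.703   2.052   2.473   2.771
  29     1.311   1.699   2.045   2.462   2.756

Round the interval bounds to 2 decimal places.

The population standard deviation σ is unknown (only the sample standard deviation s is given), so use a t-interval with df = n - 1 = 25 - 1 = 24.

For 98% confidence with df = 24, t* = 2.492 (from t-table)

Standard error: SE = s/√n = 17/√25 = 3.400000

Margin of error: E = t* × SE = 2.492 × 3.400000 = 8.4728

T-interval: x̄ ± E = 146 ± 8.4728 = (137.5272, 154.4728)

Rounded to 2 decimal places:

(137.53, 154.47)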